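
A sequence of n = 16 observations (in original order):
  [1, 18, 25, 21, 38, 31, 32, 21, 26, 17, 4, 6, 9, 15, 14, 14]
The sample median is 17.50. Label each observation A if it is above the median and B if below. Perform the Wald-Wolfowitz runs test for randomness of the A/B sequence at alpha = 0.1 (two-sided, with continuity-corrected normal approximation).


Step 1: Compute median = 17.50; label A = above, B = below.
Labels in order: BAAAAAAAABBBBBBB  (n_A = 8, n_B = 8)
Step 2: Count runs R = 3.
Step 3: Under H0 (random ordering), E[R] = 2*n_A*n_B/(n_A+n_B) + 1 = 2*8*8/16 + 1 = 9.0000.
        Var[R] = 2*n_A*n_B*(2*n_A*n_B - n_A - n_B) / ((n_A+n_B)^2 * (n_A+n_B-1)) = 14336/3840 = 3.7333.
        SD[R] = 1.9322.
Step 4: Continuity-corrected z = (R + 0.5 - E[R]) / SD[R] = (3 + 0.5 - 9.0000) / 1.9322 = -2.8465.
Step 5: Two-sided p-value via normal approximation = 2*(1 - Phi(|z|)) = 0.004420.
Step 6: alpha = 0.1. reject H0.

R = 3, z = -2.8465, p = 0.004420, reject H0.


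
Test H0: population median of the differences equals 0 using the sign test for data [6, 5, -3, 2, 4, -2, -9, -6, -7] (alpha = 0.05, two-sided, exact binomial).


Step 1: Discard zero differences. Original n = 9; n_eff = number of nonzero differences = 9.
Nonzero differences (with sign): +6, +5, -3, +2, +4, -2, -9, -6, -7
Step 2: Count signs: positive = 4, negative = 5.
Step 3: Under H0: P(positive) = 0.5, so the number of positives S ~ Bin(9, 0.5).
Step 4: Two-sided exact p-value = sum of Bin(9,0.5) probabilities at or below the observed probability = 1.000000.
Step 5: alpha = 0.05. fail to reject H0.

n_eff = 9, pos = 4, neg = 5, p = 1.000000, fail to reject H0.


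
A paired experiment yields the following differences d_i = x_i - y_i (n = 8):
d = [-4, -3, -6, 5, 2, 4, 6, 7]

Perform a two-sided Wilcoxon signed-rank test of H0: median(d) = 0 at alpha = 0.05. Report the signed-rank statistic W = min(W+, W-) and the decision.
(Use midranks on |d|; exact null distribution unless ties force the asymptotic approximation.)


Step 1: Drop any zero differences (none here) and take |d_i|.
|d| = [4, 3, 6, 5, 2, 4, 6, 7]
Step 2: Midrank |d_i| (ties get averaged ranks).
ranks: |4|->3.5, |3|->2, |6|->6.5, |5|->5, |2|->1, |4|->3.5, |6|->6.5, |7|->8
Step 3: Attach original signs; sum ranks with positive sign and with negative sign.
W+ = 5 + 1 + 3.5 + 6.5 + 8 = 24
W- = 3.5 + 2 + 6.5 = 12
(Check: W+ + W- = 36 should equal n(n+1)/2 = 36.)
Step 4: Test statistic W = min(W+, W-) = 12.
Step 5: Ties in |d|, so use the tie-corrected normal approximation.
        E[W] = n(n+1)/4 = 8*9/4 = 18.
        Tie groups: |d|=4 (t=2), |d|=6 (t=2); sum(t^3 - t) = 12.
        Var[W] = n(n+1)(2n+1)/24 - sum(t^3-t)/48 = 1224/24 - 12/48 = 50.75.
        z = (W - E[W]) / sqrt(Var[W]) = (12 - 18) / 7.1239 = -0.8422.
        Two-sided p = 2*Phi(z) = 0.399656.
Step 6: alpha = 0.05. fail to reject H0.

W+ = 24, W- = 12, W = min = 12, p = 0.399656, fail to reject H0.


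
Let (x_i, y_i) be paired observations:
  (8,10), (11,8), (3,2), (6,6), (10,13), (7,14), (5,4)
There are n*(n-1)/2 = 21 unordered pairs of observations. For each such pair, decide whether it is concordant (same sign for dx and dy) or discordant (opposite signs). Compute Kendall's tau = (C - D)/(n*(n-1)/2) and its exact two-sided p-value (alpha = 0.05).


Step 1: Enumerate the 21 unordered pairs (i,j) with i<j and classify each by sign(x_j-x_i) * sign(y_j-y_i).
  (1,2):dx=+3,dy=-2->D; (1,3):dx=-5,dy=-8->C; (1,4):dx=-2,dy=-4->C; (1,5):dx=+2,dy=+3->C
  (1,6):dx=-1,dy=+4->D; (1,7):dx=-3,dy=-6->C; (2,3):dx=-8,dy=-6->C; (2,4):dx=-5,dy=-2->C
  (2,5):dx=-1,dy=+5->D; (2,6):dx=-4,dy=+6->D; (2,7):dx=-6,dy=-4->C; (3,4):dx=+3,dy=+4->C
  (3,5):dx=+7,dy=+11->C; (3,6):dx=+4,dy=+12->C; (3,7):dx=+2,dy=+2->C; (4,5):dx=+4,dy=+7->C
  (4,6):dx=+1,dy=+8->C; (4,7):dx=-1,dy=-2->C; (5,6):dx=-3,dy=+1->D; (5,7):dx=-5,dy=-9->C
  (6,7):dx=-2,dy=-10->C
Step 2: C = 16, D = 5, total pairs = 21.
Step 3: tau = (C - D)/(n(n-1)/2) = (16 - 5)/21 = 0.523810.
Step 4: Exact two-sided p-value (enumerate n! = 5040 permutations of y under H0): p = 0.136111.
Step 5: alpha = 0.05. fail to reject H0.

tau_b = 0.5238 (C=16, D=5), p = 0.136111, fail to reject H0.


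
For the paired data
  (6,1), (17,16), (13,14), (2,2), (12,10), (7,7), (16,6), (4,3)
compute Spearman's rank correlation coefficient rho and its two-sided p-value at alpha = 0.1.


Step 1: Rank x and y separately (midranks; no ties here).
rank(x): 6->3, 17->8, 13->6, 2->1, 12->5, 7->4, 16->7, 4->2
rank(y): 1->1, 16->8, 14->7, 2->2, 10->6, 7->5, 6->4, 3->3
Step 2: d_i = R_x(i) - R_y(i); compute d_i^2.
  (3-1)^2=4, (8-8)^2=0, (6-7)^2=1, (1-2)^2=1, (5-6)^2=1, (4-5)^2=1, (7-4)^2=9, (2-3)^2=1
sum(d^2) = 18.
Step 3: rho = 1 - 6*18 / (8*(8^2 - 1)) = 1 - 108/504 = 0.785714.
Step 4: Under H0, t = rho * sqrt((n-2)/(1-rho^2)) = 3.1113 ~ t(6).
Step 5: Two-sided p-value from the t-distribution with 6 df = 0.020815.
Step 6: alpha = 0.1. reject H0.

rho = 0.7857, p = 0.020815, reject H0 at alpha = 0.1.


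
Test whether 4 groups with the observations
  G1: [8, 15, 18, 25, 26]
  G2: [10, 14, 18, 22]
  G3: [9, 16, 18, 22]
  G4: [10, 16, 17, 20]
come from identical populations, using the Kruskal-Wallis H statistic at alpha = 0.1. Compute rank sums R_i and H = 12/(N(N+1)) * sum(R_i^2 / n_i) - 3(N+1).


Step 1: Combine all N = 17 observations and assign midranks.
sorted (value, group, rank): (8,G1,1), (9,G3,2), (10,G2,3.5), (10,G4,3.5), (14,G2,5), (15,G1,6), (16,G3,7.5), (16,G4,7.5), (17,G4,9), (18,G1,11), (18,G2,11), (18,G3,11), (20,G4,13), (22,G2,14.5), (22,G3,14.5), (25,G1,16), (26,G1,17)
Step 2: Sum ranks within each group.
R_1 = 51 (n_1 = 5)
R_2 = 34 (n_2 = 4)
R_3 = 35 (n_3 = 4)
R_4 = 33 (n_4 = 4)
Step 3: H = 12/(N(N+1)) * sum(R_i^2/n_i) - 3(N+1)
     = 12/(17*18) * (51^2/5 + 34^2/4 + 35^2/4 + 33^2/4) - 3*18
     = 0.039216 * 1387.7 - 54
     = 0.419608.
Step 4: Ties present; correction factor C = 1 - 42/(17^3 - 17) = 0.991422. Corrected H = 0.419608 / 0.991422 = 0.423239.
Step 5: Under H0, H ~ chi^2(3); p-value = 0.935401.
Step 6: alpha = 0.1. fail to reject H0.

H = 0.4232, df = 3, p = 0.935401, fail to reject H0.


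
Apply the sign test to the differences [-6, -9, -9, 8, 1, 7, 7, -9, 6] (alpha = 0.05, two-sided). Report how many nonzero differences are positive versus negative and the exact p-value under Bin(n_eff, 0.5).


Step 1: Discard zero differences. Original n = 9; n_eff = number of nonzero differences = 9.
Nonzero differences (with sign): -6, -9, -9, +8, +1, +7, +7, -9, +6
Step 2: Count signs: positive = 5, negative = 4.
Step 3: Under H0: P(positive) = 0.5, so the number of positives S ~ Bin(9, 0.5).
Step 4: Two-sided exact p-value = sum of Bin(9,0.5) probabilities at or below the observed probability = 1.000000.
Step 5: alpha = 0.05. fail to reject H0.

n_eff = 9, pos = 5, neg = 4, p = 1.000000, fail to reject H0.


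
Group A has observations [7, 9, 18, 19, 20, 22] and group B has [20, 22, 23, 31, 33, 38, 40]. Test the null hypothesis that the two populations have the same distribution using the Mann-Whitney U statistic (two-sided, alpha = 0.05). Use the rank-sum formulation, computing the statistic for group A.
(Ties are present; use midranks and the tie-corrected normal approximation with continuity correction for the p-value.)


Step 1: Combine and sort all 13 observations; assign midranks.
sorted (value, group): (7,X), (9,X), (18,X), (19,X), (20,X), (20,Y), (22,X), (22,Y), (23,Y), (31,Y), (33,Y), (38,Y), (40,Y)
ranks: 7->1, 9->2, 18->3, 19->4, 20->5.5, 20->5.5, 22->7.5, 22->7.5, 23->9, 31->10, 33->11, 38->12, 40->13
Step 2: Rank sum for X: R1 = 1 + 2 + 3 + 4 + 5.5 + 7.5 = 23.
Step 3: U_X = R1 - n1(n1+1)/2 = 23 - 6*7/2 = 23 - 21 = 2.
       U_Y = n1*n2 - U_X = 42 - 2 = 40.
Step 4: Ties are present, so use the tie-corrected normal approximation (with continuity correction) for the p-value.
Step 5: p-value = 0.008046; compare to alpha = 0.05. reject H0.

U_X = 2, p = 0.008046, reject H0 at alpha = 0.05.


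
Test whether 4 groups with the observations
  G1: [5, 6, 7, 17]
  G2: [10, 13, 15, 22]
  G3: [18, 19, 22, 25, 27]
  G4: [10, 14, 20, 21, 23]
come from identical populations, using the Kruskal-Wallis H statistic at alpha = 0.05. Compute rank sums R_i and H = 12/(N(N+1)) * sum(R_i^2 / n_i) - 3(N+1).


Step 1: Combine all N = 18 observations and assign midranks.
sorted (value, group, rank): (5,G1,1), (6,G1,2), (7,G1,3), (10,G2,4.5), (10,G4,4.5), (13,G2,6), (14,G4,7), (15,G2,8), (17,G1,9), (18,G3,10), (19,G3,11), (20,G4,12), (21,G4,13), (22,G2,14.5), (22,G3,14.5), (23,G4,16), (25,G3,17), (27,G3,18)
Step 2: Sum ranks within each group.
R_1 = 15 (n_1 = 4)
R_2 = 33 (n_2 = 4)
R_3 = 70.5 (n_3 = 5)
R_4 = 52.5 (n_4 = 5)
Step 3: H = 12/(N(N+1)) * sum(R_i^2/n_i) - 3(N+1)
     = 12/(18*19) * (15^2/4 + 33^2/4 + 70.5^2/5 + 52.5^2/5) - 3*19
     = 0.035088 * 1873.8 - 57
     = 8.747368.
Step 4: Ties present; correction factor C = 1 - 12/(18^3 - 18) = 0.997936. Corrected H = 8.747368 / 0.997936 = 8.765460.
Step 5: Under H0, H ~ chi^2(3); p-value = 0.032577.
Step 6: alpha = 0.05. reject H0.

H = 8.7655, df = 3, p = 0.032577, reject H0.


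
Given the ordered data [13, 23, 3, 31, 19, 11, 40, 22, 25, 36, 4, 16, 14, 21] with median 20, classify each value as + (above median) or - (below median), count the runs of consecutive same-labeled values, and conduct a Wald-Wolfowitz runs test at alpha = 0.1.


Step 1: Compute median = 20; label A = above, B = below.
Labels in order: BABABBAAAABBBA  (n_A = 7, n_B = 7)
Step 2: Count runs R = 8.
Step 3: Under H0 (random ordering), E[R] = 2*n_A*n_B/(n_A+n_B) + 1 = 2*7*7/14 + 1 = 8.0000.
        Var[R] = 2*n_A*n_B*(2*n_A*n_B - n_A - n_B) / ((n_A+n_B)^2 * (n_A+n_B-1)) = 8232/2548 = 3.2308.
        SD[R] = 1.7974.
Step 4: R = E[R], so z = 0 with no continuity correction.
Step 5: Two-sided p-value via normal approximation = 2*(1 - Phi(|z|)) = 1.000000.
Step 6: alpha = 0.1. fail to reject H0.

R = 8, z = 0.0000, p = 1.000000, fail to reject H0.


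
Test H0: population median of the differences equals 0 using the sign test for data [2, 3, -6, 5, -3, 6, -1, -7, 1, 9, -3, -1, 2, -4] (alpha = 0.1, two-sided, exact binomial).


Step 1: Discard zero differences. Original n = 14; n_eff = number of nonzero differences = 14.
Nonzero differences (with sign): +2, +3, -6, +5, -3, +6, -1, -7, +1, +9, -3, -1, +2, -4
Step 2: Count signs: positive = 7, negative = 7.
Step 3: Under H0: P(positive) = 0.5, so the number of positives S ~ Bin(14, 0.5).
Step 4: Two-sided exact p-value = sum of Bin(14,0.5) probabilities at or below the observed probability = 1.000000.
Step 5: alpha = 0.1. fail to reject H0.

n_eff = 14, pos = 7, neg = 7, p = 1.000000, fail to reject H0.


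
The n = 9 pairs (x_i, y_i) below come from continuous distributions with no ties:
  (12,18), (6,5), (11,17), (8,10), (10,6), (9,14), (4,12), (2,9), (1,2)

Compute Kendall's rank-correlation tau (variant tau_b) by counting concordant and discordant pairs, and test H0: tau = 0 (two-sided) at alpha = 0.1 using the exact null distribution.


Step 1: Enumerate the 36 unordered pairs (i,j) with i<j and classify each by sign(x_j-x_i) * sign(y_j-y_i).
  (1,2):dx=-6,dy=-13->C; (1,3):dx=-1,dy=-1->C; (1,4):dx=-4,dy=-8->C; (1,5):dx=-2,dy=-12->C
  (1,6):dx=-3,dy=-4->C; (1,7):dx=-8,dy=-6->C; (1,8):dx=-10,dy=-9->C; (1,9):dx=-11,dy=-16->C
  (2,3):dx=+5,dy=+12->C; (2,4):dx=+2,dy=+5->C; (2,5):dx=+4,dy=+1->C; (2,6):dx=+3,dy=+9->C
  (2,7):dx=-2,dy=+7->D; (2,8):dx=-4,dy=+4->D; (2,9):dx=-5,dy=-3->C; (3,4):dx=-3,dy=-7->C
  (3,5):dx=-1,dy=-11->C; (3,6):dx=-2,dy=-3->C; (3,7):dx=-7,dy=-5->C; (3,8):dx=-9,dy=-8->C
  (3,9):dx=-10,dy=-15->C; (4,5):dx=+2,dy=-4->D; (4,6):dx=+1,dy=+4->C; (4,7):dx=-4,dy=+2->D
  (4,8):dx=-6,dy=-1->C; (4,9):dx=-7,dy=-8->C; (5,6):dx=-1,dy=+8->D; (5,7):dx=-6,dy=+6->D
  (5,8):dx=-8,dy=+3->D; (5,9):dx=-9,dy=-4->C; (6,7):dx=-5,dy=-2->C; (6,8):dx=-7,dy=-5->C
  (6,9):dx=-8,dy=-12->C; (7,8):dx=-2,dy=-3->C; (7,9):dx=-3,dy=-10->C; (8,9):dx=-1,dy=-7->C
Step 2: C = 29, D = 7, total pairs = 36.
Step 3: tau = (C - D)/(n(n-1)/2) = (29 - 7)/36 = 0.611111.
Step 4: Exact two-sided p-value (enumerate n! = 362880 permutations of y under H0): p = 0.024741.
Step 5: alpha = 0.1. reject H0.

tau_b = 0.6111 (C=29, D=7), p = 0.024741, reject H0.


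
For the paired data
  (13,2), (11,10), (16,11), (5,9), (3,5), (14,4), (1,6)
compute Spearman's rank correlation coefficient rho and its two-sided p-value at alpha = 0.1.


Step 1: Rank x and y separately (midranks; no ties here).
rank(x): 13->5, 11->4, 16->7, 5->3, 3->2, 14->6, 1->1
rank(y): 2->1, 10->6, 11->7, 9->5, 5->3, 4->2, 6->4
Step 2: d_i = R_x(i) - R_y(i); compute d_i^2.
  (5-1)^2=16, (4-6)^2=4, (7-7)^2=0, (3-5)^2=4, (2-3)^2=1, (6-2)^2=16, (1-4)^2=9
sum(d^2) = 50.
Step 3: rho = 1 - 6*50 / (7*(7^2 - 1)) = 1 - 300/336 = 0.107143.
Step 4: Under H0, t = rho * sqrt((n-2)/(1-rho^2)) = 0.2410 ~ t(5).
Step 5: Two-sided p-value from the t-distribution with 5 df = 0.819151.
Step 6: alpha = 0.1. fail to reject H0.

rho = 0.1071, p = 0.819151, fail to reject H0 at alpha = 0.1.


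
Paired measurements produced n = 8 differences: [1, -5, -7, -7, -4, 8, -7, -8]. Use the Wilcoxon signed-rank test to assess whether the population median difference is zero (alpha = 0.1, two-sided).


Step 1: Drop any zero differences (none here) and take |d_i|.
|d| = [1, 5, 7, 7, 4, 8, 7, 8]
Step 2: Midrank |d_i| (ties get averaged ranks).
ranks: |1|->1, |5|->3, |7|->5, |7|->5, |4|->2, |8|->7.5, |7|->5, |8|->7.5
Step 3: Attach original signs; sum ranks with positive sign and with negative sign.
W+ = 1 + 7.5 = 8.5
W- = 3 + 5 + 5 + 2 + 5 + 7.5 = 27.5
(Check: W+ + W- = 36 should equal n(n+1)/2 = 36.)
Step 4: Test statistic W = min(W+, W-) = 8.5.
Step 5: Ties in |d|, so use the tie-corrected normal approximation.
        E[W] = n(n+1)/4 = 8*9/4 = 18.
        Tie groups: |d|=7 (t=3), |d|=8 (t=2); sum(t^3 - t) = 30.
        Var[W] = n(n+1)(2n+1)/24 - sum(t^3-t)/48 = 1224/24 - 30/48 = 50.375.
        z = (W - E[W]) / sqrt(Var[W]) = (8.5 - 18) / 7.0975 = -1.3385.
        Two-sided p = 2*Phi(z) = 0.180736.
Step 6: alpha = 0.1. fail to reject H0.

W+ = 8.5, W- = 27.5, W = min = 8.5, p = 0.180736, fail to reject H0.


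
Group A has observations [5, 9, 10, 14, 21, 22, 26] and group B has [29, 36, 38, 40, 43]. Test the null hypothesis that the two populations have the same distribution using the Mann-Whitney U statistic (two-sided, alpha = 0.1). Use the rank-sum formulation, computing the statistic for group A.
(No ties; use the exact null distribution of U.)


Step 1: Combine and sort all 12 observations; assign midranks.
sorted (value, group): (5,X), (9,X), (10,X), (14,X), (21,X), (22,X), (26,X), (29,Y), (36,Y), (38,Y), (40,Y), (43,Y)
ranks: 5->1, 9->2, 10->3, 14->4, 21->5, 22->6, 26->7, 29->8, 36->9, 38->10, 40->11, 43->12
Step 2: Rank sum for X: R1 = 1 + 2 + 3 + 4 + 5 + 6 + 7 = 28.
Step 3: U_X = R1 - n1(n1+1)/2 = 28 - 7*8/2 = 28 - 28 = 0.
       U_Y = n1*n2 - U_X = 35 - 0 = 35.
Step 4: No ties, so the exact null distribution of U (based on enumerating the C(12,7) = 792 equally likely rank assignments) gives the two-sided p-value.
Step 5: p-value = 0.002525; compare to alpha = 0.1. reject H0.

U_X = 0, p = 0.002525, reject H0 at alpha = 0.1.


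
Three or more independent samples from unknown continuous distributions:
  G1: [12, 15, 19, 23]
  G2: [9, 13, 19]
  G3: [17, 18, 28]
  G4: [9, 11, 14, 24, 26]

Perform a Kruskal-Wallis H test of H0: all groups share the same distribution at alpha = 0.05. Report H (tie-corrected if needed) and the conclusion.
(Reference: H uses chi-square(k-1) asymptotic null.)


Step 1: Combine all N = 15 observations and assign midranks.
sorted (value, group, rank): (9,G2,1.5), (9,G4,1.5), (11,G4,3), (12,G1,4), (13,G2,5), (14,G4,6), (15,G1,7), (17,G3,8), (18,G3,9), (19,G1,10.5), (19,G2,10.5), (23,G1,12), (24,G4,13), (26,G4,14), (28,G3,15)
Step 2: Sum ranks within each group.
R_1 = 33.5 (n_1 = 4)
R_2 = 17 (n_2 = 3)
R_3 = 32 (n_3 = 3)
R_4 = 37.5 (n_4 = 5)
Step 3: H = 12/(N(N+1)) * sum(R_i^2/n_i) - 3(N+1)
     = 12/(15*16) * (33.5^2/4 + 17^2/3 + 32^2/3 + 37.5^2/5) - 3*16
     = 0.050000 * 999.479 - 48
     = 1.973958.
Step 4: Ties present; correction factor C = 1 - 12/(15^3 - 15) = 0.996429. Corrected H = 1.973958 / 0.996429 = 1.981033.
Step 5: Under H0, H ~ chi^2(3); p-value = 0.576353.
Step 6: alpha = 0.05. fail to reject H0.

H = 1.9810, df = 3, p = 0.576353, fail to reject H0.


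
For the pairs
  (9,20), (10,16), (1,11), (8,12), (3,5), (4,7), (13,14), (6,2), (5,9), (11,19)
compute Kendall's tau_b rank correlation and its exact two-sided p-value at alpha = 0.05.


Step 1: Enumerate the 45 unordered pairs (i,j) with i<j and classify each by sign(x_j-x_i) * sign(y_j-y_i).
  (1,2):dx=+1,dy=-4->D; (1,3):dx=-8,dy=-9->C; (1,4):dx=-1,dy=-8->C; (1,5):dx=-6,dy=-15->C
  (1,6):dx=-5,dy=-13->C; (1,7):dx=+4,dy=-6->D; (1,8):dx=-3,dy=-18->C; (1,9):dx=-4,dy=-11->C
  (1,10):dx=+2,dy=-1->D; (2,3):dx=-9,dy=-5->C; (2,4):dx=-2,dy=-4->C; (2,5):dx=-7,dy=-11->C
  (2,6):dx=-6,dy=-9->C; (2,7):dx=+3,dy=-2->D; (2,8):dx=-4,dy=-14->C; (2,9):dx=-5,dy=-7->C
  (2,10):dx=+1,dy=+3->C; (3,4):dx=+7,dy=+1->C; (3,5):dx=+2,dy=-6->D; (3,6):dx=+3,dy=-4->D
  (3,7):dx=+12,dy=+3->C; (3,8):dx=+5,dy=-9->D; (3,9):dx=+4,dy=-2->D; (3,10):dx=+10,dy=+8->C
  (4,5):dx=-5,dy=-7->C; (4,6):dx=-4,dy=-5->C; (4,7):dx=+5,dy=+2->C; (4,8):dx=-2,dy=-10->C
  (4,9):dx=-3,dy=-3->C; (4,10):dx=+3,dy=+7->C; (5,6):dx=+1,dy=+2->C; (5,7):dx=+10,dy=+9->C
  (5,8):dx=+3,dy=-3->D; (5,9):dx=+2,dy=+4->C; (5,10):dx=+8,dy=+14->C; (6,7):dx=+9,dy=+7->C
  (6,8):dx=+2,dy=-5->D; (6,9):dx=+1,dy=+2->C; (6,10):dx=+7,dy=+12->C; (7,8):dx=-7,dy=-12->C
  (7,9):dx=-8,dy=-5->C; (7,10):dx=-2,dy=+5->D; (8,9):dx=-1,dy=+7->D; (8,10):dx=+5,dy=+17->C
  (9,10):dx=+6,dy=+10->C
Step 2: C = 33, D = 12, total pairs = 45.
Step 3: tau = (C - D)/(n(n-1)/2) = (33 - 12)/45 = 0.466667.
Step 4: Exact two-sided p-value (enumerate n! = 3628800 permutations of y under H0): p = 0.072550.
Step 5: alpha = 0.05. fail to reject H0.

tau_b = 0.4667 (C=33, D=12), p = 0.072550, fail to reject H0.


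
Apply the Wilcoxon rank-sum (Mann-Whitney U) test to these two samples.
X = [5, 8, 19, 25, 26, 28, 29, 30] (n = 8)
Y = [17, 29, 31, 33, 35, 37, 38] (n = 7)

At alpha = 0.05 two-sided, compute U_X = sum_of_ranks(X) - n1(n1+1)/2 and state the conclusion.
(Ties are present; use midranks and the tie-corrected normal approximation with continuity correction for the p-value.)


Step 1: Combine and sort all 15 observations; assign midranks.
sorted (value, group): (5,X), (8,X), (17,Y), (19,X), (25,X), (26,X), (28,X), (29,X), (29,Y), (30,X), (31,Y), (33,Y), (35,Y), (37,Y), (38,Y)
ranks: 5->1, 8->2, 17->3, 19->4, 25->5, 26->6, 28->7, 29->8.5, 29->8.5, 30->10, 31->11, 33->12, 35->13, 37->14, 38->15
Step 2: Rank sum for X: R1 = 1 + 2 + 4 + 5 + 6 + 7 + 8.5 + 10 = 43.5.
Step 3: U_X = R1 - n1(n1+1)/2 = 43.5 - 8*9/2 = 43.5 - 36 = 7.5.
       U_Y = n1*n2 - U_X = 56 - 7.5 = 48.5.
Step 4: Ties are present, so use the tie-corrected normal approximation (with continuity correction) for the p-value.
Step 5: p-value = 0.020524; compare to alpha = 0.05. reject H0.

U_X = 7.5, p = 0.020524, reject H0 at alpha = 0.05.


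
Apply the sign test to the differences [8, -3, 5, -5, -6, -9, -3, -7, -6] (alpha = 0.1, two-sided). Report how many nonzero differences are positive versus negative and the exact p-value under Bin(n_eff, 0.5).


Step 1: Discard zero differences. Original n = 9; n_eff = number of nonzero differences = 9.
Nonzero differences (with sign): +8, -3, +5, -5, -6, -9, -3, -7, -6
Step 2: Count signs: positive = 2, negative = 7.
Step 3: Under H0: P(positive) = 0.5, so the number of positives S ~ Bin(9, 0.5).
Step 4: Two-sided exact p-value = sum of Bin(9,0.5) probabilities at or below the observed probability = 0.179688.
Step 5: alpha = 0.1. fail to reject H0.

n_eff = 9, pos = 2, neg = 7, p = 0.179688, fail to reject H0.


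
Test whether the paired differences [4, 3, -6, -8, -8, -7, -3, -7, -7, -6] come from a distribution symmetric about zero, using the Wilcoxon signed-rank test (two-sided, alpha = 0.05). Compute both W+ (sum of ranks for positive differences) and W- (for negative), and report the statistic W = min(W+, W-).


Step 1: Drop any zero differences (none here) and take |d_i|.
|d| = [4, 3, 6, 8, 8, 7, 3, 7, 7, 6]
Step 2: Midrank |d_i| (ties get averaged ranks).
ranks: |4|->3, |3|->1.5, |6|->4.5, |8|->9.5, |8|->9.5, |7|->7, |3|->1.5, |7|->7, |7|->7, |6|->4.5
Step 3: Attach original signs; sum ranks with positive sign and with negative sign.
W+ = 3 + 1.5 = 4.5
W- = 4.5 + 9.5 + 9.5 + 7 + 1.5 + 7 + 7 + 4.5 = 50.5
(Check: W+ + W- = 55 should equal n(n+1)/2 = 55.)
Step 4: Test statistic W = min(W+, W-) = 4.5.
Step 5: Ties in |d|, so use the tie-corrected normal approximation.
        E[W] = n(n+1)/4 = 10*11/4 = 27.5.
        Tie groups: |d|=3 (t=2), |d|=6 (t=2), |d|=7 (t=3), |d|=8 (t=2); sum(t^3 - t) = 42.
        Var[W] = n(n+1)(2n+1)/24 - sum(t^3-t)/48 = 2310/24 - 42/48 = 95.375.
        z = (W - E[W]) / sqrt(Var[W]) = (4.5 - 27.5) / 9.7660 = -2.3551.
        Two-sided p = 2*Phi(z) = 0.018517.
Step 6: alpha = 0.05. reject H0.

W+ = 4.5, W- = 50.5, W = min = 4.5, p = 0.018517, reject H0.


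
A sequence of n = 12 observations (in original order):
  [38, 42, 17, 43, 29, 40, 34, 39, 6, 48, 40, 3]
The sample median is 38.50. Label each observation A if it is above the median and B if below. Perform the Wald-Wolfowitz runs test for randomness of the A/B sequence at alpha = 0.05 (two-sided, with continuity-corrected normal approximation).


Step 1: Compute median = 38.50; label A = above, B = below.
Labels in order: BABABABABAAB  (n_A = 6, n_B = 6)
Step 2: Count runs R = 11.
Step 3: Under H0 (random ordering), E[R] = 2*n_A*n_B/(n_A+n_B) + 1 = 2*6*6/12 + 1 = 7.0000.
        Var[R] = 2*n_A*n_B*(2*n_A*n_B - n_A - n_B) / ((n_A+n_B)^2 * (n_A+n_B-1)) = 4320/1584 = 2.7273.
        SD[R] = 1.6514.
Step 4: Continuity-corrected z = (R - 0.5 - E[R]) / SD[R] = (11 - 0.5 - 7.0000) / 1.6514 = 2.1194.
Step 5: Two-sided p-value via normal approximation = 2*(1 - Phi(|z|)) = 0.034060.
Step 6: alpha = 0.05. reject H0.

R = 11, z = 2.1194, p = 0.034060, reject H0.


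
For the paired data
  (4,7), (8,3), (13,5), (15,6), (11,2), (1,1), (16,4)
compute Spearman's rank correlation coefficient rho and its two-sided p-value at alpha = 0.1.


Step 1: Rank x and y separately (midranks; no ties here).
rank(x): 4->2, 8->3, 13->5, 15->6, 11->4, 1->1, 16->7
rank(y): 7->7, 3->3, 5->5, 6->6, 2->2, 1->1, 4->4
Step 2: d_i = R_x(i) - R_y(i); compute d_i^2.
  (2-7)^2=25, (3-3)^2=0, (5-5)^2=0, (6-6)^2=0, (4-2)^2=4, (1-1)^2=0, (7-4)^2=9
sum(d^2) = 38.
Step 3: rho = 1 - 6*38 / (7*(7^2 - 1)) = 1 - 228/336 = 0.321429.
Step 4: Under H0, t = rho * sqrt((n-2)/(1-rho^2)) = 0.7590 ~ t(5).
Step 5: Two-sided p-value from the t-distribution with 5 df = 0.482072.
Step 6: alpha = 0.1. fail to reject H0.

rho = 0.3214, p = 0.482072, fail to reject H0 at alpha = 0.1.


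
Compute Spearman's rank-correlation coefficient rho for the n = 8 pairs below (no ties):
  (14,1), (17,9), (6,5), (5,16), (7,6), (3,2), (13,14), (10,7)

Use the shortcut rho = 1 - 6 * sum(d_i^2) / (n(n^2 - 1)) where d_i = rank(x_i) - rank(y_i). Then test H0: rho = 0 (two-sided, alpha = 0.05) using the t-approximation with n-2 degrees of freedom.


Step 1: Rank x and y separately (midranks; no ties here).
rank(x): 14->7, 17->8, 6->3, 5->2, 7->4, 3->1, 13->6, 10->5
rank(y): 1->1, 9->6, 5->3, 16->8, 6->4, 2->2, 14->7, 7->5
Step 2: d_i = R_x(i) - R_y(i); compute d_i^2.
  (7-1)^2=36, (8-6)^2=4, (3-3)^2=0, (2-8)^2=36, (4-4)^2=0, (1-2)^2=1, (6-7)^2=1, (5-5)^2=0
sum(d^2) = 78.
Step 3: rho = 1 - 6*78 / (8*(8^2 - 1)) = 1 - 468/504 = 0.071429.
Step 4: Under H0, t = rho * sqrt((n-2)/(1-rho^2)) = 0.1754 ~ t(6).
Step 5: Two-sided p-value from the t-distribution with 6 df = 0.866526.
Step 6: alpha = 0.05. fail to reject H0.

rho = 0.0714, p = 0.866526, fail to reject H0 at alpha = 0.05.


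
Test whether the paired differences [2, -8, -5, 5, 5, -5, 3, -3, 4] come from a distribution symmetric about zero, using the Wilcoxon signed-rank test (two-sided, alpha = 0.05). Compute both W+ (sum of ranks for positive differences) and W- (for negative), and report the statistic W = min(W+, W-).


Step 1: Drop any zero differences (none here) and take |d_i|.
|d| = [2, 8, 5, 5, 5, 5, 3, 3, 4]
Step 2: Midrank |d_i| (ties get averaged ranks).
ranks: |2|->1, |8|->9, |5|->6.5, |5|->6.5, |5|->6.5, |5|->6.5, |3|->2.5, |3|->2.5, |4|->4
Step 3: Attach original signs; sum ranks with positive sign and with negative sign.
W+ = 1 + 6.5 + 6.5 + 2.5 + 4 = 20.5
W- = 9 + 6.5 + 6.5 + 2.5 = 24.5
(Check: W+ + W- = 45 should equal n(n+1)/2 = 45.)
Step 4: Test statistic W = min(W+, W-) = 20.5.
Step 5: Ties in |d|, so use the tie-corrected normal approximation.
        E[W] = n(n+1)/4 = 9*10/4 = 22.5.
        Tie groups: |d|=3 (t=2), |d|=5 (t=4); sum(t^3 - t) = 66.
        Var[W] = n(n+1)(2n+1)/24 - sum(t^3-t)/48 = 1710/24 - 66/48 = 69.875.
        z = (W - E[W]) / sqrt(Var[W]) = (20.5 - 22.5) / 8.3591 = -0.2393.
        Two-sided p = 2*Phi(z) = 0.810904.
Step 6: alpha = 0.05. fail to reject H0.

W+ = 20.5, W- = 24.5, W = min = 20.5, p = 0.810904, fail to reject H0.


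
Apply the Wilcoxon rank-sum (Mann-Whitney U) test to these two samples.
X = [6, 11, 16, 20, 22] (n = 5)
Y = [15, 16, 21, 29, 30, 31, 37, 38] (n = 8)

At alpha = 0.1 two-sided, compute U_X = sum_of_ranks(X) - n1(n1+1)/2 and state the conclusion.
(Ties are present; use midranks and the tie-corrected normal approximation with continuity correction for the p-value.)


Step 1: Combine and sort all 13 observations; assign midranks.
sorted (value, group): (6,X), (11,X), (15,Y), (16,X), (16,Y), (20,X), (21,Y), (22,X), (29,Y), (30,Y), (31,Y), (37,Y), (38,Y)
ranks: 6->1, 11->2, 15->3, 16->4.5, 16->4.5, 20->6, 21->7, 22->8, 29->9, 30->10, 31->11, 37->12, 38->13
Step 2: Rank sum for X: R1 = 1 + 2 + 4.5 + 6 + 8 = 21.5.
Step 3: U_X = R1 - n1(n1+1)/2 = 21.5 - 5*6/2 = 21.5 - 15 = 6.5.
       U_Y = n1*n2 - U_X = 40 - 6.5 = 33.5.
Step 4: Ties are present, so use the tie-corrected normal approximation (with continuity correction) for the p-value.
Step 5: p-value = 0.056699; compare to alpha = 0.1. reject H0.

U_X = 6.5, p = 0.056699, reject H0 at alpha = 0.1.


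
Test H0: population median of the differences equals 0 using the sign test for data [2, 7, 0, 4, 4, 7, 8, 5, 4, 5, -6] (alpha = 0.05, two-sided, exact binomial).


Step 1: Discard zero differences. Original n = 11; n_eff = number of nonzero differences = 10.
Nonzero differences (with sign): +2, +7, +4, +4, +7, +8, +5, +4, +5, -6
Step 2: Count signs: positive = 9, negative = 1.
Step 3: Under H0: P(positive) = 0.5, so the number of positives S ~ Bin(10, 0.5).
Step 4: Two-sided exact p-value = sum of Bin(10,0.5) probabilities at or below the observed probability = 0.021484.
Step 5: alpha = 0.05. reject H0.

n_eff = 10, pos = 9, neg = 1, p = 0.021484, reject H0.


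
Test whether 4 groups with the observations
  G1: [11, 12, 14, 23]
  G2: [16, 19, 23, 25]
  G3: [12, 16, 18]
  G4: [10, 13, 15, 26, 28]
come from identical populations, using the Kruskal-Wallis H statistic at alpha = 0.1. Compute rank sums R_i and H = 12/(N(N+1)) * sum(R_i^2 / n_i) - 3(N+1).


Step 1: Combine all N = 16 observations and assign midranks.
sorted (value, group, rank): (10,G4,1), (11,G1,2), (12,G1,3.5), (12,G3,3.5), (13,G4,5), (14,G1,6), (15,G4,7), (16,G2,8.5), (16,G3,8.5), (18,G3,10), (19,G2,11), (23,G1,12.5), (23,G2,12.5), (25,G2,14), (26,G4,15), (28,G4,16)
Step 2: Sum ranks within each group.
R_1 = 24 (n_1 = 4)
R_2 = 46 (n_2 = 4)
R_3 = 22 (n_3 = 3)
R_4 = 44 (n_4 = 5)
Step 3: H = 12/(N(N+1)) * sum(R_i^2/n_i) - 3(N+1)
     = 12/(16*17) * (24^2/4 + 46^2/4 + 22^2/3 + 44^2/5) - 3*17
     = 0.044118 * 1221.53 - 51
     = 2.891176.
Step 4: Ties present; correction factor C = 1 - 18/(16^3 - 16) = 0.995588. Corrected H = 2.891176 / 0.995588 = 2.903988.
Step 5: Under H0, H ~ chi^2(3); p-value = 0.406666.
Step 6: alpha = 0.1. fail to reject H0.

H = 2.9040, df = 3, p = 0.406666, fail to reject H0.


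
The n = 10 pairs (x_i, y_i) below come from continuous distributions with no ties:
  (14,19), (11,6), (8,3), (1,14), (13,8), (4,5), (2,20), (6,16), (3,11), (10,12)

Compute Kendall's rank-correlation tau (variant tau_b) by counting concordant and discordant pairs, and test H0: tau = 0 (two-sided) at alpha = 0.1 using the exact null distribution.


Step 1: Enumerate the 45 unordered pairs (i,j) with i<j and classify each by sign(x_j-x_i) * sign(y_j-y_i).
  (1,2):dx=-3,dy=-13->C; (1,3):dx=-6,dy=-16->C; (1,4):dx=-13,dy=-5->C; (1,5):dx=-1,dy=-11->C
  (1,6):dx=-10,dy=-14->C; (1,7):dx=-12,dy=+1->D; (1,8):dx=-8,dy=-3->C; (1,9):dx=-11,dy=-8->C
  (1,10):dx=-4,dy=-7->C; (2,3):dx=-3,dy=-3->C; (2,4):dx=-10,dy=+8->D; (2,5):dx=+2,dy=+2->C
  (2,6):dx=-7,dy=-1->C; (2,7):dx=-9,dy=+14->D; (2,8):dx=-5,dy=+10->D; (2,9):dx=-8,dy=+5->D
  (2,10):dx=-1,dy=+6->D; (3,4):dx=-7,dy=+11->D; (3,5):dx=+5,dy=+5->C; (3,6):dx=-4,dy=+2->D
  (3,7):dx=-6,dy=+17->D; (3,8):dx=-2,dy=+13->D; (3,9):dx=-5,dy=+8->D; (3,10):dx=+2,dy=+9->C
  (4,5):dx=+12,dy=-6->D; (4,6):dx=+3,dy=-9->D; (4,7):dx=+1,dy=+6->C; (4,8):dx=+5,dy=+2->C
  (4,9):dx=+2,dy=-3->D; (4,10):dx=+9,dy=-2->D; (5,6):dx=-9,dy=-3->C; (5,7):dx=-11,dy=+12->D
  (5,8):dx=-7,dy=+8->D; (5,9):dx=-10,dy=+3->D; (5,10):dx=-3,dy=+4->D; (6,7):dx=-2,dy=+15->D
  (6,8):dx=+2,dy=+11->C; (6,9):dx=-1,dy=+6->D; (6,10):dx=+6,dy=+7->C; (7,8):dx=+4,dy=-4->D
  (7,9):dx=+1,dy=-9->D; (7,10):dx=+8,dy=-8->D; (8,9):dx=-3,dy=-5->C; (8,10):dx=+4,dy=-4->D
  (9,10):dx=+7,dy=+1->C
Step 2: C = 20, D = 25, total pairs = 45.
Step 3: tau = (C - D)/(n(n-1)/2) = (20 - 25)/45 = -0.111111.
Step 4: Exact two-sided p-value (enumerate n! = 3628800 permutations of y under H0): p = 0.727490.
Step 5: alpha = 0.1. fail to reject H0.

tau_b = -0.1111 (C=20, D=25), p = 0.727490, fail to reject H0.


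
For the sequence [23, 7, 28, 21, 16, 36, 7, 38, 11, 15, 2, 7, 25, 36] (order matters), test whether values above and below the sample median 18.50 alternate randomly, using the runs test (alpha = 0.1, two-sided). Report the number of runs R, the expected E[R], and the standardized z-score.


Step 1: Compute median = 18.50; label A = above, B = below.
Labels in order: ABAABABABBBBAA  (n_A = 7, n_B = 7)
Step 2: Count runs R = 9.
Step 3: Under H0 (random ordering), E[R] = 2*n_A*n_B/(n_A+n_B) + 1 = 2*7*7/14 + 1 = 8.0000.
        Var[R] = 2*n_A*n_B*(2*n_A*n_B - n_A - n_B) / ((n_A+n_B)^2 * (n_A+n_B-1)) = 8232/2548 = 3.2308.
        SD[R] = 1.7974.
Step 4: Continuity-corrected z = (R - 0.5 - E[R]) / SD[R] = (9 - 0.5 - 8.0000) / 1.7974 = 0.2782.
Step 5: Two-sided p-value via normal approximation = 2*(1 - Phi(|z|)) = 0.780879.
Step 6: alpha = 0.1. fail to reject H0.

R = 9, z = 0.2782, p = 0.780879, fail to reject H0.


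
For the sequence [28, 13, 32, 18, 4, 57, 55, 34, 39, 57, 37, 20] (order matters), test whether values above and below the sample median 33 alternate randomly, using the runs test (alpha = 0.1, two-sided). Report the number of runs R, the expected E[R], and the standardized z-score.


Step 1: Compute median = 33; label A = above, B = below.
Labels in order: BBBBBAAAAAAB  (n_A = 6, n_B = 6)
Step 2: Count runs R = 3.
Step 3: Under H0 (random ordering), E[R] = 2*n_A*n_B/(n_A+n_B) + 1 = 2*6*6/12 + 1 = 7.0000.
        Var[R] = 2*n_A*n_B*(2*n_A*n_B - n_A - n_B) / ((n_A+n_B)^2 * (n_A+n_B-1)) = 4320/1584 = 2.7273.
        SD[R] = 1.6514.
Step 4: Continuity-corrected z = (R + 0.5 - E[R]) / SD[R] = (3 + 0.5 - 7.0000) / 1.6514 = -2.1194.
Step 5: Two-sided p-value via normal approximation = 2*(1 - Phi(|z|)) = 0.034060.
Step 6: alpha = 0.1. reject H0.

R = 3, z = -2.1194, p = 0.034060, reject H0.


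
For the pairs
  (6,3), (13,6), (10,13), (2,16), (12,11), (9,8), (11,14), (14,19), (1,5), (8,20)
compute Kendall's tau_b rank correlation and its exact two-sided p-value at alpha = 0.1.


Step 1: Enumerate the 45 unordered pairs (i,j) with i<j and classify each by sign(x_j-x_i) * sign(y_j-y_i).
  (1,2):dx=+7,dy=+3->C; (1,3):dx=+4,dy=+10->C; (1,4):dx=-4,dy=+13->D; (1,5):dx=+6,dy=+8->C
  (1,6):dx=+3,dy=+5->C; (1,7):dx=+5,dy=+11->C; (1,8):dx=+8,dy=+16->C; (1,9):dx=-5,dy=+2->D
  (1,10):dx=+2,dy=+17->C; (2,3):dx=-3,dy=+7->D; (2,4):dx=-11,dy=+10->D; (2,5):dx=-1,dy=+5->D
  (2,6):dx=-4,dy=+2->D; (2,7):dx=-2,dy=+8->D; (2,8):dx=+1,dy=+13->C; (2,9):dx=-12,dy=-1->C
  (2,10):dx=-5,dy=+14->D; (3,4):dx=-8,dy=+3->D; (3,5):dx=+2,dy=-2->D; (3,6):dx=-1,dy=-5->C
  (3,7):dx=+1,dy=+1->C; (3,8):dx=+4,dy=+6->C; (3,9):dx=-9,dy=-8->C; (3,10):dx=-2,dy=+7->D
  (4,5):dx=+10,dy=-5->D; (4,6):dx=+7,dy=-8->D; (4,7):dx=+9,dy=-2->D; (4,8):dx=+12,dy=+3->C
  (4,9):dx=-1,dy=-11->C; (4,10):dx=+6,dy=+4->C; (5,6):dx=-3,dy=-3->C; (5,7):dx=-1,dy=+3->D
  (5,8):dx=+2,dy=+8->C; (5,9):dx=-11,dy=-6->C; (5,10):dx=-4,dy=+9->D; (6,7):dx=+2,dy=+6->C
  (6,8):dx=+5,dy=+11->C; (6,9):dx=-8,dy=-3->C; (6,10):dx=-1,dy=+12->D; (7,8):dx=+3,dy=+5->C
  (7,9):dx=-10,dy=-9->C; (7,10):dx=-3,dy=+6->D; (8,9):dx=-13,dy=-14->C; (8,10):dx=-6,dy=+1->D
  (9,10):dx=+7,dy=+15->C
Step 2: C = 26, D = 19, total pairs = 45.
Step 3: tau = (C - D)/(n(n-1)/2) = (26 - 19)/45 = 0.155556.
Step 4: Exact two-sided p-value (enumerate n! = 3628800 permutations of y under H0): p = 0.600654.
Step 5: alpha = 0.1. fail to reject H0.

tau_b = 0.1556 (C=26, D=19), p = 0.600654, fail to reject H0.


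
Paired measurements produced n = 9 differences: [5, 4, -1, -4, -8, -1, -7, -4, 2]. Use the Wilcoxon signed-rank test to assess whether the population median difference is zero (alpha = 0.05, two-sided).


Step 1: Drop any zero differences (none here) and take |d_i|.
|d| = [5, 4, 1, 4, 8, 1, 7, 4, 2]
Step 2: Midrank |d_i| (ties get averaged ranks).
ranks: |5|->7, |4|->5, |1|->1.5, |4|->5, |8|->9, |1|->1.5, |7|->8, |4|->5, |2|->3
Step 3: Attach original signs; sum ranks with positive sign and with negative sign.
W+ = 7 + 5 + 3 = 15
W- = 1.5 + 5 + 9 + 1.5 + 8 + 5 = 30
(Check: W+ + W- = 45 should equal n(n+1)/2 = 45.)
Step 4: Test statistic W = min(W+, W-) = 15.
Step 5: Ties in |d|, so use the tie-corrected normal approximation.
        E[W] = n(n+1)/4 = 9*10/4 = 22.5.
        Tie groups: |d|=1 (t=2), |d|=4 (t=3); sum(t^3 - t) = 30.
        Var[W] = n(n+1)(2n+1)/24 - sum(t^3-t)/48 = 1710/24 - 30/48 = 70.625.
        z = (W - E[W]) / sqrt(Var[W]) = (15 - 22.5) / 8.4039 = -0.8924.
        Two-sided p = 2*Phi(z) = 0.372154.
Step 6: alpha = 0.05. fail to reject H0.

W+ = 15, W- = 30, W = min = 15, p = 0.372154, fail to reject H0.


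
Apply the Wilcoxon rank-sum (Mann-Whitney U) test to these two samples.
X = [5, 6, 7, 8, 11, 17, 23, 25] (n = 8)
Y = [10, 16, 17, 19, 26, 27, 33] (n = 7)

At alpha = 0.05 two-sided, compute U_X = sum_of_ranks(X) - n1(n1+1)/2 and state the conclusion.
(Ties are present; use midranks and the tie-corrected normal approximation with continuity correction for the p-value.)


Step 1: Combine and sort all 15 observations; assign midranks.
sorted (value, group): (5,X), (6,X), (7,X), (8,X), (10,Y), (11,X), (16,Y), (17,X), (17,Y), (19,Y), (23,X), (25,X), (26,Y), (27,Y), (33,Y)
ranks: 5->1, 6->2, 7->3, 8->4, 10->5, 11->6, 16->7, 17->8.5, 17->8.5, 19->10, 23->11, 25->12, 26->13, 27->14, 33->15
Step 2: Rank sum for X: R1 = 1 + 2 + 3 + 4 + 6 + 8.5 + 11 + 12 = 47.5.
Step 3: U_X = R1 - n1(n1+1)/2 = 47.5 - 8*9/2 = 47.5 - 36 = 11.5.
       U_Y = n1*n2 - U_X = 56 - 11.5 = 44.5.
Step 4: Ties are present, so use the tie-corrected normal approximation (with continuity correction) for the p-value.
Step 5: p-value = 0.063840; compare to alpha = 0.05. fail to reject H0.

U_X = 11.5, p = 0.063840, fail to reject H0 at alpha = 0.05.


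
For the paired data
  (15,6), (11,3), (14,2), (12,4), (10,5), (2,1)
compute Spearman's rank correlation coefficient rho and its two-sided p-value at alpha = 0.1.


Step 1: Rank x and y separately (midranks; no ties here).
rank(x): 15->6, 11->3, 14->5, 12->4, 10->2, 2->1
rank(y): 6->6, 3->3, 2->2, 4->4, 5->5, 1->1
Step 2: d_i = R_x(i) - R_y(i); compute d_i^2.
  (6-6)^2=0, (3-3)^2=0, (5-2)^2=9, (4-4)^2=0, (2-5)^2=9, (1-1)^2=0
sum(d^2) = 18.
Step 3: rho = 1 - 6*18 / (6*(6^2 - 1)) = 1 - 108/210 = 0.485714.
Step 4: Under H0, t = rho * sqrt((n-2)/(1-rho^2)) = 1.1113 ~ t(4).
Step 5: Two-sided p-value from the t-distribution with 4 df = 0.328723.
Step 6: alpha = 0.1. fail to reject H0.

rho = 0.4857, p = 0.328723, fail to reject H0 at alpha = 0.1.


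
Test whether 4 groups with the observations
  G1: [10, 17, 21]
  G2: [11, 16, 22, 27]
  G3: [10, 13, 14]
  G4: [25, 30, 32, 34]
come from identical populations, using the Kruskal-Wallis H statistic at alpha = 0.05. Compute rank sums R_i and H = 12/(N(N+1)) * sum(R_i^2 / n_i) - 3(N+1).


Step 1: Combine all N = 14 observations and assign midranks.
sorted (value, group, rank): (10,G1,1.5), (10,G3,1.5), (11,G2,3), (13,G3,4), (14,G3,5), (16,G2,6), (17,G1,7), (21,G1,8), (22,G2,9), (25,G4,10), (27,G2,11), (30,G4,12), (32,G4,13), (34,G4,14)
Step 2: Sum ranks within each group.
R_1 = 16.5 (n_1 = 3)
R_2 = 29 (n_2 = 4)
R_3 = 10.5 (n_3 = 3)
R_4 = 49 (n_4 = 4)
Step 3: H = 12/(N(N+1)) * sum(R_i^2/n_i) - 3(N+1)
     = 12/(14*15) * (16.5^2/3 + 29^2/4 + 10.5^2/3 + 49^2/4) - 3*15
     = 0.057143 * 938 - 45
     = 8.600000.
Step 4: Ties present; correction factor C = 1 - 6/(14^3 - 14) = 0.997802. Corrected H = 8.600000 / 0.997802 = 8.618943.
Step 5: Under H0, H ~ chi^2(3); p-value = 0.034811.
Step 6: alpha = 0.05. reject H0.

H = 8.6189, df = 3, p = 0.034811, reject H0.


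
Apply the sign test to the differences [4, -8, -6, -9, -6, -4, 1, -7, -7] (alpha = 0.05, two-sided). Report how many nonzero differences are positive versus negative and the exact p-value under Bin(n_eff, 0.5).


Step 1: Discard zero differences. Original n = 9; n_eff = number of nonzero differences = 9.
Nonzero differences (with sign): +4, -8, -6, -9, -6, -4, +1, -7, -7
Step 2: Count signs: positive = 2, negative = 7.
Step 3: Under H0: P(positive) = 0.5, so the number of positives S ~ Bin(9, 0.5).
Step 4: Two-sided exact p-value = sum of Bin(9,0.5) probabilities at or below the observed probability = 0.179688.
Step 5: alpha = 0.05. fail to reject H0.

n_eff = 9, pos = 2, neg = 7, p = 0.179688, fail to reject H0.


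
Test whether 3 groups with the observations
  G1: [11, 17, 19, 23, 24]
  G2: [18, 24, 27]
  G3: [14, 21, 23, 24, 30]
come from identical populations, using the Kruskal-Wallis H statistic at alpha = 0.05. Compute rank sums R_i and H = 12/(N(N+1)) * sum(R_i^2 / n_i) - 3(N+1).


Step 1: Combine all N = 13 observations and assign midranks.
sorted (value, group, rank): (11,G1,1), (14,G3,2), (17,G1,3), (18,G2,4), (19,G1,5), (21,G3,6), (23,G1,7.5), (23,G3,7.5), (24,G1,10), (24,G2,10), (24,G3,10), (27,G2,12), (30,G3,13)
Step 2: Sum ranks within each group.
R_1 = 26.5 (n_1 = 5)
R_2 = 26 (n_2 = 3)
R_3 = 38.5 (n_3 = 5)
Step 3: H = 12/(N(N+1)) * sum(R_i^2/n_i) - 3(N+1)
     = 12/(13*14) * (26.5^2/5 + 26^2/3 + 38.5^2/5) - 3*14
     = 0.065934 * 662.233 - 42
     = 1.663736.
Step 4: Ties present; correction factor C = 1 - 30/(13^3 - 13) = 0.986264. Corrected H = 1.663736 / 0.986264 = 1.686908.
Step 5: Under H0, H ~ chi^2(2); p-value = 0.430222.
Step 6: alpha = 0.05. fail to reject H0.

H = 1.6869, df = 2, p = 0.430222, fail to reject H0.


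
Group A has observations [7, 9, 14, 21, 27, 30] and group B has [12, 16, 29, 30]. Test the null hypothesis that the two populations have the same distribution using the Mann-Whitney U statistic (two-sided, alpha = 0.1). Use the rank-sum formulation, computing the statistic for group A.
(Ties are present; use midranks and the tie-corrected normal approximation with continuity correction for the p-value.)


Step 1: Combine and sort all 10 observations; assign midranks.
sorted (value, group): (7,X), (9,X), (12,Y), (14,X), (16,Y), (21,X), (27,X), (29,Y), (30,X), (30,Y)
ranks: 7->1, 9->2, 12->3, 14->4, 16->5, 21->6, 27->7, 29->8, 30->9.5, 30->9.5
Step 2: Rank sum for X: R1 = 1 + 2 + 4 + 6 + 7 + 9.5 = 29.5.
Step 3: U_X = R1 - n1(n1+1)/2 = 29.5 - 6*7/2 = 29.5 - 21 = 8.5.
       U_Y = n1*n2 - U_X = 24 - 8.5 = 15.5.
Step 4: Ties are present, so use the tie-corrected normal approximation (with continuity correction) for the p-value.
Step 5: p-value = 0.521166; compare to alpha = 0.1. fail to reject H0.

U_X = 8.5, p = 0.521166, fail to reject H0 at alpha = 0.1.


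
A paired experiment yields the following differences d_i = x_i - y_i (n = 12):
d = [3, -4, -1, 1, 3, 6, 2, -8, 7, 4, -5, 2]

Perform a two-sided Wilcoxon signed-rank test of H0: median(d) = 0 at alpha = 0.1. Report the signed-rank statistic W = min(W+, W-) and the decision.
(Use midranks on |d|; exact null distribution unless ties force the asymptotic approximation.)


Step 1: Drop any zero differences (none here) and take |d_i|.
|d| = [3, 4, 1, 1, 3, 6, 2, 8, 7, 4, 5, 2]
Step 2: Midrank |d_i| (ties get averaged ranks).
ranks: |3|->5.5, |4|->7.5, |1|->1.5, |1|->1.5, |3|->5.5, |6|->10, |2|->3.5, |8|->12, |7|->11, |4|->7.5, |5|->9, |2|->3.5
Step 3: Attach original signs; sum ranks with positive sign and with negative sign.
W+ = 5.5 + 1.5 + 5.5 + 10 + 3.5 + 11 + 7.5 + 3.5 = 48
W- = 7.5 + 1.5 + 12 + 9 = 30
(Check: W+ + W- = 78 should equal n(n+1)/2 = 78.)
Step 4: Test statistic W = min(W+, W-) = 30.
Step 5: Ties in |d|, so use the tie-corrected normal approximation.
        E[W] = n(n+1)/4 = 12*13/4 = 39.
        Tie groups: |d|=1 (t=2), |d|=2 (t=2), |d|=3 (t=2), |d|=4 (t=2); sum(t^3 - t) = 24.
        Var[W] = n(n+1)(2n+1)/24 - sum(t^3-t)/48 = 3900/24 - 24/48 = 162.
        z = (W - E[W]) / sqrt(Var[W]) = (30 - 39) / 12.7279 = -0.7071.
        Two-sided p = 2*Phi(z) = 0.479500.
Step 6: alpha = 0.1. fail to reject H0.

W+ = 48, W- = 30, W = min = 30, p = 0.479500, fail to reject H0.
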